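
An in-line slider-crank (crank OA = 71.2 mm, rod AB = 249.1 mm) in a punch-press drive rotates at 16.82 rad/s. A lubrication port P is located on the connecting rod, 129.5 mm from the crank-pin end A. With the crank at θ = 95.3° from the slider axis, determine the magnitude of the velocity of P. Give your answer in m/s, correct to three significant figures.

ω = 16.82 rad/s.  Crank-pin speed |V_A| = rω = 1.1976 m/s, perpendicular to OA.
Rod angle: sinφ = −(r/L) sinθ ⇒ φ = -16.535°; ω_rod = −rω cosθ/√(L²−r²sin²θ) = +0.46324 rad/s.
V_P = V_A + ω_rod × AP, with AP = 0.1295 m along the rod.
Components: V_Px = −rω sinθ − a·ω_rod·sinφ = -1.1754 m/s;  V_Py = rω cosθ + a·ω_rod·cosφ = -0.053113 m/s.
|V_P| = √(V_Px² + V_Py²) = 1.1766 m/s.

1.18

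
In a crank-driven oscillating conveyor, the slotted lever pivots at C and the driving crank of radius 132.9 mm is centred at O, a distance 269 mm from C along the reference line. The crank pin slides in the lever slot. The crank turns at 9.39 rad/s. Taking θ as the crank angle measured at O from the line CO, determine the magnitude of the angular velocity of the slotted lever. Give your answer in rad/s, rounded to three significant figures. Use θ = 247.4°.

0.589

ω = 9.39 rad/s
Crank pin A relative to C: A = (d + r cosθ, r sinθ); lever angle φ = atan2(r sinθ, d + r cosθ).
Differentiating tanφ: φ̇ = rω(d cosθ + r)/(d² + r² + 2dr cosθ).
d² + r² + 2dr cosθ = |CA|² = 0.0625462 m²;  d cosθ + r = +0.029525 m.
|ω_lever| = |0.1329·9.39·+0.029525| / 0.0625462 = 0.58908 rad/s.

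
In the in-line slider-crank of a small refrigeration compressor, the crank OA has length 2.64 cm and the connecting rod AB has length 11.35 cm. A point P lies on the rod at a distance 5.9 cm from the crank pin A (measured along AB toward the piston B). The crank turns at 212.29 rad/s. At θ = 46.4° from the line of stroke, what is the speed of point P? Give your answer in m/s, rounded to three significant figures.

ω = 212.3 rad/s.  Crank-pin speed |V_A| = rω = 5.6045 m/s, perpendicular to OA.
Rod angle: sinφ = −(r/L) sinθ ⇒ φ = -9.697°; ω_rod = −rω cosθ/√(L²−r²sin²θ) = -34.546 rad/s.
V_P = V_A + ω_rod × AP, with AP = 0.059 m along the rod.
Components: V_Px = −rω sinθ − a·ω_rod·sinφ = -4.4019 m/s;  V_Py = rω cosθ + a·ω_rod·cosφ = +1.8559 m/s.
|V_P| = √(V_Px² + V_Py²) = 4.7771 m/s.

4.78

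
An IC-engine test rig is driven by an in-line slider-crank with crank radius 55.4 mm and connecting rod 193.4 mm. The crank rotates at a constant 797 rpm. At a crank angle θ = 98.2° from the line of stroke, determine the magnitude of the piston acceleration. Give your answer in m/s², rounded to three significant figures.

165

ω = 2π·797/60 = 83.46 rad/s
x(θ) = r cosθ + √(L² − r² sin²θ); with ω constant, a = ω²·d²x/dθ².
d²x/dθ² = −r cosθ − r²(cos2θ)/√u − r⁴ sin²2θ/(4u^{3/2}),  u = L² − r² sin²θ = 0.0343968 m².
Substituting r = 0.0554 m, L = 0.1934 m, θ = 98.2°: d²x/dθ² = +0.023747 m.
a = ω²·d²x/dθ² = (83.46)²·(+0.023747) = +165.42 m/s²;  |a| = 165.42 m/s².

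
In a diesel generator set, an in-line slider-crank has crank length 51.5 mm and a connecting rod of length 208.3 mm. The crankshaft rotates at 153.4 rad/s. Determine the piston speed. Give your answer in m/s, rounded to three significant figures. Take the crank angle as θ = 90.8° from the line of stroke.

7.87

ω = 153.4 rad/s
For an in-line slider-crank, x = r cosθ + √(L² − r² sin²θ), so v = −rω sinθ·[1 + r cosθ/√(L² − r² sin²θ)].
With r = 0.0515 m, L = 0.2083 m, θ = 90.8°: √(L² − r² sin²θ) = 0.20183 m.
v = −0.0515·153.4·0.99990·[1 + 0.0515·-0.01396/0.20183] = -7.8712 m/s.
|v| = 7.8712 m/s.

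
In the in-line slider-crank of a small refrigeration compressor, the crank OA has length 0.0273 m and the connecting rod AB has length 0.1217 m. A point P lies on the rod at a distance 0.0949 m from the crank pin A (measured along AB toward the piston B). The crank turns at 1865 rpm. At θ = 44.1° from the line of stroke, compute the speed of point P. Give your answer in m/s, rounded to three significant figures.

4.27

ω = 195.3 rad/s.  Crank-pin speed |V_A| = rω = 5.3318 m/s, perpendicular to OA.
Rod angle: sinφ = −(r/L) sinθ ⇒ φ = -8.981°; ω_rod = −rω cosθ/√(L²−r²sin²θ) = -31.852 rad/s.
V_P = V_A + ω_rod × AP, with AP = 0.0949 m along the rod.
Components: V_Px = −rω sinθ − a·ω_rod·sinφ = -4.1823 m/s;  V_Py = rω cosθ + a·ω_rod·cosφ = +0.84317 m/s.
|V_P| = √(V_Px² + V_Py²) = 4.2665 m/s.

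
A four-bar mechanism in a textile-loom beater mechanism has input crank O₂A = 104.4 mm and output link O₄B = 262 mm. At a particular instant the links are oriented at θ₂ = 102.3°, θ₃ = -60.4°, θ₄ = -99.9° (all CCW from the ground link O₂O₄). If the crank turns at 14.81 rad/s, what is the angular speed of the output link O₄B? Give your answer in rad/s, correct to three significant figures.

2.76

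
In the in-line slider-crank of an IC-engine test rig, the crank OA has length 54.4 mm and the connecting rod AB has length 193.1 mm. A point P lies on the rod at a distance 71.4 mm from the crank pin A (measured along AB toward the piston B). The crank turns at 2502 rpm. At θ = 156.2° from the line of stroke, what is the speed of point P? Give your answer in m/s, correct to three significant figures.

ω = 262 rad/s.  Crank-pin speed |V_A| = rω = 14.253 m/s, perpendicular to OA.
Rod angle: sinφ = −(r/L) sinθ ⇒ φ = -6.528°; ω_rod = −rω cosθ/√(L²−r²sin²θ) = +67.977 rad/s.
V_P = V_A + ω_rod × AP, with AP = 0.0714 m along the rod.
Components: V_Px = −rω sinθ − a·ω_rod·sinφ = -5.2001 m/s;  V_Py = rω cosθ + a·ω_rod·cosφ = -8.2191 m/s.
|V_P| = √(V_Px² + V_Py²) = 9.726 m/s.

9.73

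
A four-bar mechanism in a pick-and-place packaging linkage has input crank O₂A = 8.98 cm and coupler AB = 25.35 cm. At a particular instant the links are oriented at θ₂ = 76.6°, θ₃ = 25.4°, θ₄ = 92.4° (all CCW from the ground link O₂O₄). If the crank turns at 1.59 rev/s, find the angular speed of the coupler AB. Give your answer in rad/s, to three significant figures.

ω₂ = 9.99 rad/s (from 1.59 rev/s).
Differentiating the loop-closure r₂e^{iθ₂}+r₃e^{iθ₃}=r₁+r₄e^{iθ₄} gives r₂ω₂e^{iθ₂}+r₃ω₃e^{iθ₃}=r₄ω₄e^{iθ₄}.
Eliminating the other unknown: ω₃ = r₂ω₂ sin(θ₄−θ₂) / [r₃ sin(θ₃−θ₄)].
Numerator sine = +0.27228; denominator sine = -0.92050.
Result = 0.0898·9.99·(+0.27228) / (0.2535·(-0.92050)) = -1.0468 rad/s; magnitude 1.0468 rad/s.

1.05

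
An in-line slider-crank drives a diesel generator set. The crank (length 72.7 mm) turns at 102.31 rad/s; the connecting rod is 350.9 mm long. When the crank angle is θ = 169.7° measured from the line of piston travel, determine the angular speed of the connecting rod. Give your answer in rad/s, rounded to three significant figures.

20.9

ω = 102.3 rad/s
The rod makes angle φ with the slider axis where L sinφ = r sinθ; differentiating, L cosφ·φ̇ = r ω cosθ.
L cosφ = √(L² − r² sin²θ) = 0.35066 m.
|ω_rod| = r ω |cosθ| / √(L² − r² sin²θ) = 0.0727·102.3·0.98389/0.35066 = 20.869 rad/s.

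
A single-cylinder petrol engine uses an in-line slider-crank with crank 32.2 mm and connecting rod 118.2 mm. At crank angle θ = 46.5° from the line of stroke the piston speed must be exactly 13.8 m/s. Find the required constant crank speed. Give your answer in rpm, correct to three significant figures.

For an in-line slider-crank, |v_piston| = rω|sinθ|·[1 + r cosθ/√(L² − r² sin²θ)].
With r = 0.0322 m, L = 0.1182 m, θ = 46.5°: the bracketed kinematic factor |dx/dθ| = 0.027825 m.
ω = v/|dx/dθ| = 13.8/0.027825 = 495.96 rad/s.
N = 60ω/(2π) = 4736 rpm.

4740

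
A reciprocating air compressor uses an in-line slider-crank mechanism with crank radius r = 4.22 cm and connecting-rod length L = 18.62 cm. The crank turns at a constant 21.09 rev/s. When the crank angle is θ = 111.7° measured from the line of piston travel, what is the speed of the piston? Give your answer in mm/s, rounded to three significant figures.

ω = 2π·21.1 = 132.5 rad/s
For an in-line slider-crank, x = r cosθ + √(L² − r² sin²θ), so v = −rω sinθ·[1 + r cosθ/√(L² − r² sin²θ)].
With r = 0.0422 m, L = 0.1862 m, θ = 111.7°: √(L² − r² sin²θ) = 0.18202 m.
v = −0.0422·132.5·0.92913·[1 + 0.0422·-0.36975/0.18202] = -4.7503 m/s.
|v| = 4.7503 m/s = 4750.3 mm/s.

4750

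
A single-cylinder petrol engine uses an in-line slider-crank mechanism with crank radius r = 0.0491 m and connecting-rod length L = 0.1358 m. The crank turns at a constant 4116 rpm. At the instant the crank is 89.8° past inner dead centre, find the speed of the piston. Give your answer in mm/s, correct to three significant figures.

ω = 2π·4116/60 = 431 rad/s
For an in-line slider-crank, x = r cosθ + √(L² − r² sin²θ), so v = −rω sinθ·[1 + r cosθ/√(L² − r² sin²θ)].
With r = 0.0491 m, L = 0.1358 m, θ = 89.8°: √(L² − r² sin²θ) = 0.12661 m.
v = −0.0491·431·0.99999·[1 + 0.0491·0.00349/0.12661] = -21.192 m/s.
|v| = 21.192 m/s = 21192 mm/s.

21200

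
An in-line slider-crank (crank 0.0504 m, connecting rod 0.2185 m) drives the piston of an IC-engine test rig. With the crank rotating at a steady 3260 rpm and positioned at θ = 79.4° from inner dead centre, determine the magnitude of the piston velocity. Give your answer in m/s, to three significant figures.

ω = 2π·3260/60 = 341.4 rad/s
For an in-line slider-crank, x = r cosθ + √(L² − r² sin²θ), so v = −rω sinθ·[1 + r cosθ/√(L² − r² sin²θ)].
With r = 0.0504 m, L = 0.2185 m, θ = 79.4°: √(L² − r² sin²θ) = 0.21281 m.
v = −0.0504·341.4·0.98294·[1 + 0.0504·0.18395/0.21281] = -17.649 m/s.
|v| = 17.649 m/s.

17.6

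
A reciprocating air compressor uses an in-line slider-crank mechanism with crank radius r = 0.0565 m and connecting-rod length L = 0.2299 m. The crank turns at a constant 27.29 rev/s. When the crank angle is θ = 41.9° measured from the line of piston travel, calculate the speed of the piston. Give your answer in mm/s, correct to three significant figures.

7670

ω = 2π·27.3 = 171.5 rad/s
For an in-line slider-crank, x = r cosθ + √(L² − r² sin²θ), so v = −rω sinθ·[1 + r cosθ/√(L² − r² sin²θ)].
With r = 0.0565 m, L = 0.2299 m, θ = 41.9°: √(L² − r² sin²θ) = 0.22678 m.
v = −0.0565·171.5·0.66783·[1 + 0.0565·0.74431/0.22678] = -7.6697 m/s.
|v| = 7.6697 m/s = 7669.7 mm/s.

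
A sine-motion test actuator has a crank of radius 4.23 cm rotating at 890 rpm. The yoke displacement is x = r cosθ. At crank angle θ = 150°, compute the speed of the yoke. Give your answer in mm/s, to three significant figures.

1970

ω = 93.2 rad/s (from 890 rpm).
x = r cosθ ⇒ ẋ = −rω sinθ.
|v| = rω|sinθ| = 0.0423·93.2·|sin 150°| = 1.9712 m/s = 1971.2 mm/s.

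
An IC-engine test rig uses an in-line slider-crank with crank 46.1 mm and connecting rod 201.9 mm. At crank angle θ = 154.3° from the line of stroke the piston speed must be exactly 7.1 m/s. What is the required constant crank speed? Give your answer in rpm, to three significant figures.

For an in-line slider-crank, |v_piston| = rω|sinθ|·[1 + r cosθ/√(L² − r² sin²θ)].
With r = 0.0461 m, L = 0.2019 m, θ = 154.3°: the bracketed kinematic factor |dx/dθ| = 0.015858 m.
ω = v/|dx/dθ| = 7.1/0.015858 = 447.72 rad/s.
N = 60ω/(2π) = 4275.4 rpm.

4280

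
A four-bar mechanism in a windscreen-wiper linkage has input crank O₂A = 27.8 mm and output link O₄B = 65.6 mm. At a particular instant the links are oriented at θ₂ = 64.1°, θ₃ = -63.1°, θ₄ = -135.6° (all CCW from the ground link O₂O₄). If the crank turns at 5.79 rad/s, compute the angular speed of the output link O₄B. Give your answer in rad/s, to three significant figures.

2.05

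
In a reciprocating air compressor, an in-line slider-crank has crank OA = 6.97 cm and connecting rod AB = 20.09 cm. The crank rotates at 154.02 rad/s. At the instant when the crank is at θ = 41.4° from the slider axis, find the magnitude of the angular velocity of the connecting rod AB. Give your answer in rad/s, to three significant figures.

ω = 154 rad/s
The rod makes angle φ with the slider axis where L sinφ = r sinθ; differentiating, L cosφ·φ̇ = r ω cosθ.
L cosφ = √(L² − r² sin²θ) = 0.19554 m.
|ω_rod| = r ω |cosθ| / √(L² − r² sin²θ) = 0.0697·154·0.75011/0.19554 = 41.181 rad/s.

41.2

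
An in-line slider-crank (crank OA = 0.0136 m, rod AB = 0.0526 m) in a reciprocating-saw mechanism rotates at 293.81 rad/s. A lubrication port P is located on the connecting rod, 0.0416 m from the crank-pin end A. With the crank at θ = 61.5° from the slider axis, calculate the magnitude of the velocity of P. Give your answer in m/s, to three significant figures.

3.88

ω = 293.8 rad/s.  Crank-pin speed |V_A| = rω = 3.9958 m/s, perpendicular to OA.
Rod angle: sinφ = −(r/L) sinθ ⇒ φ = -13.134°; ω_rod = −rω cosθ/√(L²−r²sin²θ) = -37.221 rad/s.
V_P = V_A + ω_rod × AP, with AP = 0.0416 m along the rod.
Components: V_Px = −rω sinθ − a·ω_rod·sinφ = -3.8634 m/s;  V_Py = rω cosθ + a·ω_rod·cosφ = +0.39873 m/s.
|V_P| = √(V_Px² + V_Py²) = 3.8839 m/s.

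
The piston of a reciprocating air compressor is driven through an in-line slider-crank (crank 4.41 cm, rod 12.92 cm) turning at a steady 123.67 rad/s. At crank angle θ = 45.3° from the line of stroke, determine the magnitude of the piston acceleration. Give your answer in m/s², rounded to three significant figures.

479

ω = 123.7 rad/s
x(θ) = r cosθ + √(L² − r² sin²θ); with ω constant, a = ω²·d²x/dθ².
d²x/dθ² = −r cosθ − r²(cos2θ)/√u − r⁴ sin²2θ/(4u^{3/2}),  u = L² − r² sin²θ = 0.0157101 m².
Substituting r = 0.0441 m, L = 0.1292 m, θ = 45.3°: d²x/dθ² = -0.031337 m.
a = ω²·d²x/dθ² = (123.7)²·(-0.031337) = -479.28 m/s²;  |a| = 479.28 m/s².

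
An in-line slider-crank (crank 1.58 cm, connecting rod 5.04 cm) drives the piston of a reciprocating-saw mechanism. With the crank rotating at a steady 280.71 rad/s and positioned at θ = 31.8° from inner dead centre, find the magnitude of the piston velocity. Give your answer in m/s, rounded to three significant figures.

2.97

ω = 280.7 rad/s
For an in-line slider-crank, x = r cosθ + √(L² − r² sin²θ), so v = −rω sinθ·[1 + r cosθ/√(L² − r² sin²θ)].
With r = 0.0158 m, L = 0.0504 m, θ = 31.8°: √(L² − r² sin²θ) = 0.049708 m.
v = −0.0158·280.7·0.52696·[1 + 0.0158·0.84989/0.049708] = -2.9685 m/s.
|v| = 2.9685 m/s.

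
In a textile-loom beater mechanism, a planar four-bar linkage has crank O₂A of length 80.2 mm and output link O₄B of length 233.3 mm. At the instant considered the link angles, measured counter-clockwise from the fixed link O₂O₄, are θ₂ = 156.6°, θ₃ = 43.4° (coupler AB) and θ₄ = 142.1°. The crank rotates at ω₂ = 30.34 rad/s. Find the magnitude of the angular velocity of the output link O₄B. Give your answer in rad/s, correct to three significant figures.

ω₂ = 30.34 rad/s
Differentiating the loop-closure r₂e^{iθ₂}+r₃e^{iθ₃}=r₁+r₄e^{iθ₄} gives r₂ω₂e^{iθ₂}+r₃ω₃e^{iθ₃}=r₄ω₄e^{iθ₄}.
Eliminating the other unknown: ω₄ = r₂ω₂ sin(θ₂−θ₃) / [r₄ sin(θ₄−θ₃)].
Numerator sine = +0.91914; denominator sine = +0.98849.
Result = 0.0802·30.34·(+0.91914) / (0.2333·(+0.98849)) = +9.698 rad/s; magnitude 9.698 rad/s.

9.70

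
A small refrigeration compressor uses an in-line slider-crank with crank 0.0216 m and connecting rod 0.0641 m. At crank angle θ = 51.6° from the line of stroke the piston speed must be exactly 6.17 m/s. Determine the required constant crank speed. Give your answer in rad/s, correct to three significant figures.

For an in-line slider-crank, |v_piston| = rω|sinθ|·[1 + r cosθ/√(L² − r² sin²θ)].
With r = 0.0216 m, L = 0.0641 m, θ = 51.6°: the bracketed kinematic factor |dx/dθ| = 0.020601 m.
ω = v/|dx/dθ| = 6.17/0.020601 = 299.49 rad/s.

299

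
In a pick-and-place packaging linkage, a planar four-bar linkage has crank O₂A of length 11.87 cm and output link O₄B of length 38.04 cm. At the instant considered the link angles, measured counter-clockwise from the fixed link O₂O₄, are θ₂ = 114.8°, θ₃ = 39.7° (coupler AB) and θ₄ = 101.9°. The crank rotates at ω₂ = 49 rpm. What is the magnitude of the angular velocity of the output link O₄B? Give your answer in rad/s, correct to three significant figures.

1.75

ω₂ = 5.131 rad/s (from 49 rpm).
Differentiating the loop-closure r₂e^{iθ₂}+r₃e^{iθ₃}=r₁+r₄e^{iθ₄} gives r₂ω₂e^{iθ₂}+r₃ω₃e^{iθ₃}=r₄ω₄e^{iθ₄}.
Eliminating the other unknown: ω₄ = r₂ω₂ sin(θ₂−θ₃) / [r₄ sin(θ₄−θ₃)].
Numerator sine = +0.96638; denominator sine = +0.88458.
Result = 0.1187·5.131·(+0.96638) / (0.3804·(+0.88458)) = +1.7492 rad/s; magnitude 1.7492 rad/s.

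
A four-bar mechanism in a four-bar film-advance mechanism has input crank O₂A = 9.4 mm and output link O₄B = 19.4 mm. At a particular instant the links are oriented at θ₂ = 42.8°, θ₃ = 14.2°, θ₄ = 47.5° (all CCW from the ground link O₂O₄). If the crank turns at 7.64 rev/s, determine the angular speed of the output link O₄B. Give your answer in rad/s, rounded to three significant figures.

20.3

ω₂ = 48 rad/s (from 7.64 rev/s).
Differentiating the loop-closure r₂e^{iθ₂}+r₃e^{iθ₃}=r₁+r₄e^{iθ₄} gives r₂ω₂e^{iθ₂}+r₃ω₃e^{iθ₃}=r₄ω₄e^{iθ₄}.
Eliminating the other unknown: ω₄ = r₂ω₂ sin(θ₂−θ₃) / [r₄ sin(θ₄−θ₃)].
Numerator sine = +0.47869; denominator sine = +0.54902.
Result = 0.0094·48·(+0.47869) / (0.0194·(+0.54902)) = +20.28 rad/s; magnitude 20.28 rad/s.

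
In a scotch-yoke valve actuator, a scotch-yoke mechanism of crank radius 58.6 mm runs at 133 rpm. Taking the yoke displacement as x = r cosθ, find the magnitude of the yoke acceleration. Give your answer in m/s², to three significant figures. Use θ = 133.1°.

ω = 13.93 rad/s (from 133 rpm).
x = r cosθ ⇒ ẍ = −rω² cosθ (ω constant).
|a| = rω²|cosθ| = 0.0586·(13.93)²·|cos 133.1°| = 7.767 m/s².

7.77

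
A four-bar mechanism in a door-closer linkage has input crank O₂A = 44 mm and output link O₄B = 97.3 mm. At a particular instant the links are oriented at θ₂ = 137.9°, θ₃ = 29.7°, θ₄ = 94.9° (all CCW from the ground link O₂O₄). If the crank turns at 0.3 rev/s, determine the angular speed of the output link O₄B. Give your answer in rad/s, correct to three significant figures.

0.892

ω₂ = 1.885 rad/s (from 0.3 rev/s).
Differentiating the loop-closure r₂e^{iθ₂}+r₃e^{iθ₃}=r₁+r₄e^{iθ₄} gives r₂ω₂e^{iθ₂}+r₃ω₃e^{iθ₃}=r₄ω₄e^{iθ₄}.
Eliminating the other unknown: ω₄ = r₂ω₂ sin(θ₂−θ₃) / [r₄ sin(θ₄−θ₃)].
Numerator sine = +0.94997; denominator sine = +0.90778.
Result = 0.044·1.885·(+0.94997) / (0.0973·(+0.90778)) = +0.89202 rad/s; magnitude 0.89202 rad/s.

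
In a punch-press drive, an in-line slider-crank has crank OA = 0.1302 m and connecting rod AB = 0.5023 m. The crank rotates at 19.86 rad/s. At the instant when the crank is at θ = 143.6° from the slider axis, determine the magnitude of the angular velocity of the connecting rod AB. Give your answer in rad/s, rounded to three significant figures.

4.19

ω = 19.86 rad/s
The rod makes angle φ with the slider axis where L sinφ = r sinθ; differentiating, L cosφ·φ̇ = r ω cosθ.
L cosφ = √(L² − r² sin²θ) = 0.49632 m.
|ω_rod| = r ω |cosθ| / √(L² − r² sin²θ) = 0.1302·19.86·0.80489/0.49632 = 4.1934 rad/s.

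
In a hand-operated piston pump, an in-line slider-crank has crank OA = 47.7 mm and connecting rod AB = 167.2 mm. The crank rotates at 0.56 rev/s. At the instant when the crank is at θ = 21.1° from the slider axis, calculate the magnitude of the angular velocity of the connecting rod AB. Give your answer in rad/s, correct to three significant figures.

ω = 3.519 rad/s (converted from 0.56 rev/s).
The rod makes angle φ with the slider axis where L sinφ = r sinθ; differentiating, L cosφ·φ̇ = r ω cosθ.
L cosφ = √(L² − r² sin²θ) = 0.16632 m.
|ω_rod| = r ω |cosθ| / √(L² − r² sin²θ) = 0.0477·3.519·0.93295/0.16632 = 0.94148 rad/s.

0.941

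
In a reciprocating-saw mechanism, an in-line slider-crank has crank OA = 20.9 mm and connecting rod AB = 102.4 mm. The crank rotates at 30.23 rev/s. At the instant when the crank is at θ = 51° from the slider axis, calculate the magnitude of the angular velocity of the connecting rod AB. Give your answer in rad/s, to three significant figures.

ω = 189.9 rad/s (converted from 30.23 rev/s).
The rod makes angle φ with the slider axis where L sinφ = r sinθ; differentiating, L cosφ·φ̇ = r ω cosθ.
L cosφ = √(L² − r² sin²θ) = 0.1011 m.
|ω_rod| = r ω |cosθ| / √(L² − r² sin²θ) = 0.0209·189.9·0.62932/0.1011 = 24.71 rad/s.

24.7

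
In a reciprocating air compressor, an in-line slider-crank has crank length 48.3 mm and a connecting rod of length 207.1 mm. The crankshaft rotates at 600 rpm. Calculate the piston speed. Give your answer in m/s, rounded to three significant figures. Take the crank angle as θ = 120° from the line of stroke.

ω = 2π·600/60 = 62.83 rad/s
For an in-line slider-crank, x = r cosθ + √(L² − r² sin²θ), so v = −rω sinθ·[1 + r cosθ/√(L² − r² sin²θ)].
With r = 0.0483 m, L = 0.2071 m, θ = 120°: √(L² − r² sin²θ) = 0.20283 m.
v = −0.0483·62.83·0.86603·[1 + 0.0483·-0.50000/0.20283] = -2.3153 m/s.
|v| = 2.3153 m/s.

2.32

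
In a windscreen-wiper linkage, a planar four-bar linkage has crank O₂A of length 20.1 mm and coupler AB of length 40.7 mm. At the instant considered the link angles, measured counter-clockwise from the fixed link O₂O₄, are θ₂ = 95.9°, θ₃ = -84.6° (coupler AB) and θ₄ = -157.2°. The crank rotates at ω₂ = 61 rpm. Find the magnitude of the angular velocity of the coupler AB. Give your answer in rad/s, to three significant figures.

ω₂ = 6.388 rad/s (from 61 rpm).
Differentiating the loop-closure r₂e^{iθ₂}+r₃e^{iθ₃}=r₁+r₄e^{iθ₄} gives r₂ω₂e^{iθ₂}+r₃ω₃e^{iθ₃}=r₄ω₄e^{iθ₄}.
Eliminating the other unknown: ω₃ = r₂ω₂ sin(θ₄−θ₂) / [r₃ sin(θ₃−θ₄)].
Numerator sine = +0.95681; denominator sine = +0.95424.
Result = 0.0201·6.388·(+0.95681) / (0.0407·(+0.95424)) = +3.1632 rad/s; magnitude 3.1632 rad/s.

3.16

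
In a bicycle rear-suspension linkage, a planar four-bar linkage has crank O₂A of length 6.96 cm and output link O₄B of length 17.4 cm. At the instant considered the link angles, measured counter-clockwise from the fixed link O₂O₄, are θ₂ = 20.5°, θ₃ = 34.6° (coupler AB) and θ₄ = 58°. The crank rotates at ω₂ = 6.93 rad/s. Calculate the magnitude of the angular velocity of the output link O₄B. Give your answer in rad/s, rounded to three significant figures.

1.70

ω₂ = 6.93 rad/s
Differentiating the loop-closure r₂e^{iθ₂}+r₃e^{iθ₃}=r₁+r₄e^{iθ₄} gives r₂ω₂e^{iθ₂}+r₃ω₃e^{iθ₃}=r₄ω₄e^{iθ₄}.
Eliminating the other unknown: ω₄ = r₂ω₂ sin(θ₂−θ₃) / [r₄ sin(θ₄−θ₃)].
Numerator sine = -0.24362; denominator sine = +0.39715.
Result = 0.0696·6.93·(-0.24362) / (0.174·(+0.39715)) = -1.7004 rad/s; magnitude 1.7004 rad/s.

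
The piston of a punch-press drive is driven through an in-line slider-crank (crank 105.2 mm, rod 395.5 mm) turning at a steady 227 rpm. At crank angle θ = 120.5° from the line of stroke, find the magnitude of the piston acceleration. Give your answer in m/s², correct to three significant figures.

ω = 2π·227/60 = 23.77 rad/s
x(θ) = r cosθ + √(L² − r² sin²θ); with ω constant, a = ω²·d²x/dθ².
d²x/dθ² = −r cosθ − r²(cos2θ)/√u − r⁴ sin²2θ/(4u^{3/2}),  u = L² − r² sin²θ = 0.148204 m².
Substituting r = 0.1052 m, L = 0.3955 m, θ = 120.5°: d²x/dθ² = +0.06692 m.
a = ω²·d²x/dθ² = (23.77)²·(+0.06692) = +37.815 m/s²;  |a| = 37.815 m/s².

37.8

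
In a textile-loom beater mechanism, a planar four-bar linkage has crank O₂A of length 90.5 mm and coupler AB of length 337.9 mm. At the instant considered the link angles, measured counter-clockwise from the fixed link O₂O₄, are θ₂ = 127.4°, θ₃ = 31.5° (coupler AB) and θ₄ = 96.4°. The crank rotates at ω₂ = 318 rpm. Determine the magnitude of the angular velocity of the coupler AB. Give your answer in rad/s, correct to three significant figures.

5.07

ω₂ = 33.3 rad/s (from 318 rpm).
Differentiating the loop-closure r₂e^{iθ₂}+r₃e^{iθ₃}=r₁+r₄e^{iθ₄} gives r₂ω₂e^{iθ₂}+r₃ω₃e^{iθ₃}=r₄ω₄e^{iθ₄}.
Eliminating the other unknown: ω₃ = r₂ω₂ sin(θ₄−θ₂) / [r₃ sin(θ₃−θ₄)].
Numerator sine = -0.51504; denominator sine = -0.90557.
Result = 0.0905·33.3·(-0.51504) / (0.3379·(-0.90557)) = +5.0726 rad/s; magnitude 5.0726 rad/s.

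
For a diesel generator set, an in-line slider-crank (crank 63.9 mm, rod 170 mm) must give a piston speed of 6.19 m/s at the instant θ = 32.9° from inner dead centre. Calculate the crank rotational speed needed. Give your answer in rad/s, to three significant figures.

135

For an in-line slider-crank, |v_piston| = rω|sinθ|·[1 + r cosθ/√(L² − r² sin²θ)].
With r = 0.0639 m, L = 0.17 m, θ = 32.9°: the bracketed kinematic factor |dx/dθ| = 0.045899 m.
ω = v/|dx/dθ| = 6.19/0.045899 = 134.86 rad/s.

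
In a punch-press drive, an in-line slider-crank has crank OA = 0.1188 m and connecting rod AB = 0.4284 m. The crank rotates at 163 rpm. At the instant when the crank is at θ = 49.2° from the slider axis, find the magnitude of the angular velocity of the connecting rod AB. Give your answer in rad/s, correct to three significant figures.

ω = 17.07 rad/s (converted from 163 rpm).
The rod makes angle φ with the slider axis where L sinφ = r sinθ; differentiating, L cosφ·φ̇ = r ω cosθ.
L cosφ = √(L² − r² sin²θ) = 0.41885 m.
|ω_rod| = r ω |cosθ| / √(L² − r² sin²θ) = 0.1188·17.07·0.65342/0.41885 = 3.1635 rad/s.

3.16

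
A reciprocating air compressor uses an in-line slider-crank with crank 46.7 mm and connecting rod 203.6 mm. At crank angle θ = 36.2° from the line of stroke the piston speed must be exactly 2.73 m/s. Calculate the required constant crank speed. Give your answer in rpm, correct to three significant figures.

796

For an in-line slider-crank, |v_piston| = rω|sinθ|·[1 + r cosθ/√(L² − r² sin²θ)].
With r = 0.0467 m, L = 0.2036 m, θ = 36.2°: the bracketed kinematic factor |dx/dθ| = 0.032734 m.
ω = v/|dx/dθ| = 2.73/0.032734 = 83.4 rad/s.
N = 60ω/(2π) = 796.41 rpm.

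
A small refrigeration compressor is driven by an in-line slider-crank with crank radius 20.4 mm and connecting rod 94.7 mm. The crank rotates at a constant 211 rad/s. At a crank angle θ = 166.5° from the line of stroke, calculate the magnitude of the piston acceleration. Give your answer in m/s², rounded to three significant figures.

ω = 211 rad/s
x(θ) = r cosθ + √(L² − r² sin²θ); with ω constant, a = ω²·d²x/dθ².
d²x/dθ² = −r cosθ − r²(cos2θ)/√u − r⁴ sin²2θ/(4u^{3/2}),  u = L² − r² sin²θ = 0.00894541 m².
Substituting r = 0.0204 m, L = 0.0947 m, θ = 166.5°: d²x/dθ² = +0.015905 m.
a = ω²·d²x/dθ² = (211)²·(+0.015905) = +708.12 m/s²;  |a| = 708.12 m/s².

708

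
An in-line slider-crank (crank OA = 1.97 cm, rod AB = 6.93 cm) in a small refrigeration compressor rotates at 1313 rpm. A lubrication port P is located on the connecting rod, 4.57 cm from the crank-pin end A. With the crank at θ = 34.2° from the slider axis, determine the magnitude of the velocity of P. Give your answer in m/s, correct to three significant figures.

ω = 137.5 rad/s.  Crank-pin speed |V_A| = rω = 2.7087 m/s, perpendicular to OA.
Rod angle: sinφ = −(r/L) sinθ ⇒ φ = -9.194°; ω_rod = −rω cosθ/√(L²−r²sin²θ) = -32.748 rad/s.
V_P = V_A + ω_rod × AP, with AP = 0.0457 m along the rod.
Components: V_Px = −rω sinθ − a·ω_rod·sinφ = -1.7616 m/s;  V_Py = rω cosθ + a·ω_rod·cosφ = +0.76293 m/s.
|V_P| = √(V_Px² + V_Py²) = 1.9198 m/s.

1.92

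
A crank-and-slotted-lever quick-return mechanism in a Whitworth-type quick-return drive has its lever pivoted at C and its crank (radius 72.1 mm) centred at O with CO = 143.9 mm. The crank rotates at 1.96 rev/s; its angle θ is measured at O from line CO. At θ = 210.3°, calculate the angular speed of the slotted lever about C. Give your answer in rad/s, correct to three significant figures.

ω = 12.32 rad/s (from 1.96 rev/s).
Crank pin A relative to C: A = (d + r cosθ, r sinθ); lever angle φ = atan2(r sinθ, d + r cosθ).
Differentiating tanφ: φ̇ = rω(d cosθ + r)/(d² + r² + 2dr cosθ).
d² + r² + 2dr cosθ = |CA|² = 0.00798983 m²;  d cosθ + r = -0.052143 m.
|ω_lever| = |0.0721·12.32·-0.052143| / 0.00798983 = 5.7946 rad/s.

5.79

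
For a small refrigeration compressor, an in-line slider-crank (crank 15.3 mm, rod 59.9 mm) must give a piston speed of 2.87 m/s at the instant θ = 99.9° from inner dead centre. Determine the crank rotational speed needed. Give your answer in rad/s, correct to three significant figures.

For an in-line slider-crank, |v_piston| = rω|sinθ|·[1 + r cosθ/√(L² − r² sin²θ)].
With r = 0.0153 m, L = 0.0599 m, θ = 99.9°: the bracketed kinematic factor |dx/dθ| = 0.014388 m.
ω = v/|dx/dθ| = 2.87/0.014388 = 199.47 rad/s.

199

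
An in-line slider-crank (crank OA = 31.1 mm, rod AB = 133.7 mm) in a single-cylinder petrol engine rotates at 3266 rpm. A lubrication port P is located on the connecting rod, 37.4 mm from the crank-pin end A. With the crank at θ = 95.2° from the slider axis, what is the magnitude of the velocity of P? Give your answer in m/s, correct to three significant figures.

ω = 342 rad/s.  Crank-pin speed |V_A| = rω = 10.637 m/s, perpendicular to OA.
Rod angle: sinφ = −(r/L) sinθ ⇒ φ = -13.394°; ω_rod = −rω cosθ/√(L²−r²sin²θ) = +7.412 rad/s.
V_P = V_A + ω_rod × AP, with AP = 0.0374 m along the rod.
Components: V_Px = −rω sinθ − a·ω_rod·sinφ = -10.529 m/s;  V_Py = rω cosθ + a·ω_rod·cosφ = -0.69436 m/s.
|V_P| = √(V_Px² + V_Py²) = 10.552 m/s.

10.6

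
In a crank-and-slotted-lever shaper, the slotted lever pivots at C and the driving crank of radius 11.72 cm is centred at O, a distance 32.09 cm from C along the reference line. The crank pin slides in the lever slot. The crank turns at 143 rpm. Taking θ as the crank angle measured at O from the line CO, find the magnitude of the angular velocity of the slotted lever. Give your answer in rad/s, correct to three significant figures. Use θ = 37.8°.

ω = 14.97 rad/s (from 143 rpm).
Crank pin A relative to C: A = (d + r cosθ, r sinθ); lever angle φ = atan2(r sinθ, d + r cosθ).
Differentiating tanφ: φ̇ = rω(d cosθ + r)/(d² + r² + 2dr cosθ).
d² + r² + 2dr cosθ = |CA|² = 0.176147 m²;  d cosθ + r = +0.37076 m.
|ω_lever| = |0.1172·14.97·+0.37076| / 0.176147 = 3.6941 rad/s.

3.69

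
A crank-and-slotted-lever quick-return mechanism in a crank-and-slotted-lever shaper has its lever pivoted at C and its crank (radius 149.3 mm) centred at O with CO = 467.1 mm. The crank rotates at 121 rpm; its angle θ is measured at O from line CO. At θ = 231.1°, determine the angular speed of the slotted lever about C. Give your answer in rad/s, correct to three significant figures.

ω = 12.67 rad/s (from 121 rpm).
Crank pin A relative to C: A = (d + r cosθ, r sinθ); lever angle φ = atan2(r sinθ, d + r cosθ).
Differentiating tanφ: φ̇ = rω(d cosθ + r)/(d² + r² + 2dr cosθ).
d² + r² + 2dr cosθ = |CA|² = 0.152887 m²;  d cosθ + r = -0.14402 m.
|ω_lever| = |0.1493·12.67·-0.14402| / 0.152887 = 1.7821 rad/s.

1.78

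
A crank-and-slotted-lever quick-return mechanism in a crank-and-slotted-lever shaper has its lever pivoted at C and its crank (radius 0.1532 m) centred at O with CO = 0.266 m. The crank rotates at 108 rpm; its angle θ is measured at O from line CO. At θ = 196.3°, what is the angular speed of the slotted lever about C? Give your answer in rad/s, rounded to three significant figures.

11.1

ω = 11.31 rad/s (from 108 rpm).
Crank pin A relative to C: A = (d + r cosθ, r sinθ); lever angle φ = atan2(r sinθ, d + r cosθ).
Differentiating tanφ: φ̇ = rω(d cosθ + r)/(d² + r² + 2dr cosθ).
d² + r² + 2dr cosθ = |CA|² = 0.0159998 m²;  d cosθ + r = -0.10211 m.
|ω_lever| = |0.1532·11.31·-0.10211| / 0.0159998 = 11.058 rad/s.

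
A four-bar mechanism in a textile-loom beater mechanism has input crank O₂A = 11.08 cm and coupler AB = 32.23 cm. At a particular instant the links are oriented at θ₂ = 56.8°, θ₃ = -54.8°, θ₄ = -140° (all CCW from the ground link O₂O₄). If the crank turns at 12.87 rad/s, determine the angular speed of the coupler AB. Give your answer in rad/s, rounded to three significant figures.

1.28

ω₂ = 12.87 rad/s
Differentiating the loop-closure r₂e^{iθ₂}+r₃e^{iθ₃}=r₁+r₄e^{iθ₄} gives r₂ω₂e^{iθ₂}+r₃ω₃e^{iθ₃}=r₄ω₄e^{iθ₄}.
Eliminating the other unknown: ω₃ = r₂ω₂ sin(θ₄−θ₂) / [r₃ sin(θ₃−θ₄)].
Numerator sine = +0.28903; denominator sine = +0.99649.
Result = 0.1108·12.87·(+0.28903) / (0.3223·(+0.99649)) = +1.2833 rad/s; magnitude 1.2833 rad/s.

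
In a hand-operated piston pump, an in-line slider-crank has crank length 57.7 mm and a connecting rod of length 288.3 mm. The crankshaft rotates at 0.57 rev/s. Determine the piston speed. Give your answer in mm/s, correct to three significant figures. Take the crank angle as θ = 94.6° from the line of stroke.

ω = 2π·0.57 = 3.581 rad/s
For an in-line slider-crank, x = r cosθ + √(L² − r² sin²θ), so v = −rω sinθ·[1 + r cosθ/√(L² − r² sin²θ)].
With r = 0.0577 m, L = 0.2883 m, θ = 94.6°: √(L² − r² sin²θ) = 0.2825 m.
v = −0.0577·3.581·0.99678·[1 + 0.0577·-0.08020/0.2825] = -0.20261 m/s.
|v| = 0.20261 m/s = 202.61 mm/s.

203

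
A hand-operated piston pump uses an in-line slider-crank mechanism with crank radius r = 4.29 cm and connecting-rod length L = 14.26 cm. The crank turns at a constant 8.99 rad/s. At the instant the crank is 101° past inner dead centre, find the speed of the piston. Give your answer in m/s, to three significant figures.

ω = 8.99 rad/s
For an in-line slider-crank, x = r cosθ + √(L² − r² sin²θ), so v = −rω sinθ·[1 + r cosθ/√(L² − r² sin²θ)].
With r = 0.0429 m, L = 0.1426 m, θ = 101°: √(L² − r² sin²θ) = 0.13624 m.
v = −0.0429·8.99·0.98163·[1 + 0.0429·-0.19081/0.13624] = -0.35584 m/s.
|v| = 0.35584 m/s.

0.356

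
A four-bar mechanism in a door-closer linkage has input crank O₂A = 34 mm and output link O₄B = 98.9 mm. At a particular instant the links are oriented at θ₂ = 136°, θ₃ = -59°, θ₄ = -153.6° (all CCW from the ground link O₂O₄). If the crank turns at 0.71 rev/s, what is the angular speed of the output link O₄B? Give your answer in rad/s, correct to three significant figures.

ω₂ = 4.461 rad/s (from 0.71 rev/s).
Differentiating the loop-closure r₂e^{iθ₂}+r₃e^{iθ₃}=r₁+r₄e^{iθ₄} gives r₂ω₂e^{iθ₂}+r₃ω₃e^{iθ₃}=r₄ω₄e^{iθ₄}.
Eliminating the other unknown: ω₄ = r₂ω₂ sin(θ₂−θ₃) / [r₄ sin(θ₄−θ₃)].
Numerator sine = -0.25882; denominator sine = -0.99678.
Result = 0.034·4.461·(-0.25882) / (0.0989·(-0.99678)) = +0.39822 rad/s; magnitude 0.39822 rad/s.

0.398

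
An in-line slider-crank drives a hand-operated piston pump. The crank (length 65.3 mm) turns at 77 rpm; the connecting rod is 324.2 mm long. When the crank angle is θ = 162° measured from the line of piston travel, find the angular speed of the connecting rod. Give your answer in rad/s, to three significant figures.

ω = 8.063 rad/s (converted from 77 rpm).
The rod makes angle φ with the slider axis where L sinφ = r sinθ; differentiating, L cosφ·φ̇ = r ω cosθ.
L cosφ = √(L² − r² sin²θ) = 0.32357 m.
|ω_rod| = r ω |cosθ| / √(L² − r² sin²θ) = 0.0653·8.063·0.95106/0.32357 = 1.5476 rad/s.

1.55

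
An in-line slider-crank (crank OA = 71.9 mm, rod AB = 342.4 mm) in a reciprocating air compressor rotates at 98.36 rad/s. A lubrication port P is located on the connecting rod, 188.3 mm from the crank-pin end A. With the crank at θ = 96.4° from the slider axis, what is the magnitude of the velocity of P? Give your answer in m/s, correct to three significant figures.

6.94

ω = 98.36 rad/s.  Crank-pin speed |V_A| = rω = 7.0721 m/s, perpendicular to OA.
Rod angle: sinφ = −(r/L) sinθ ⇒ φ = -12.045°; ω_rod = −rω cosθ/√(L²−r²sin²θ) = +2.3542 rad/s.
V_P = V_A + ω_rod × AP, with AP = 0.1883 m along the rod.
Components: V_Px = −rω sinθ − a·ω_rod·sinφ = -6.9355 m/s;  V_Py = rω cosθ + a·ω_rod·cosφ = -0.35479 m/s.
|V_P| = √(V_Px² + V_Py²) = 6.9446 m/s.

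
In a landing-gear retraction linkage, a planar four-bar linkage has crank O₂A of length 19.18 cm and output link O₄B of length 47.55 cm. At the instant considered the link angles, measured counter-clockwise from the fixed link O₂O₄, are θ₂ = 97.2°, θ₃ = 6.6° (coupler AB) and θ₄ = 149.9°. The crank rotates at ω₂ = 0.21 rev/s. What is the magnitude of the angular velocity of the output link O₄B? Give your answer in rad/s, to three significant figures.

0.891

ω₂ = 1.319 rad/s (from 0.21 rev/s).
Differentiating the loop-closure r₂e^{iθ₂}+r₃e^{iθ₃}=r₁+r₄e^{iθ₄} gives r₂ω₂e^{iθ₂}+r₃ω₃e^{iθ₃}=r₄ω₄e^{iθ₄}.
Eliminating the other unknown: ω₄ = r₂ω₂ sin(θ₂−θ₃) / [r₄ sin(θ₄−θ₃)].
Numerator sine = +0.99995; denominator sine = +0.59763.
Result = 0.1918·1.319·(+0.99995) / (0.4755·(+0.59763)) = +0.89052 rad/s; magnitude 0.89052 rad/s.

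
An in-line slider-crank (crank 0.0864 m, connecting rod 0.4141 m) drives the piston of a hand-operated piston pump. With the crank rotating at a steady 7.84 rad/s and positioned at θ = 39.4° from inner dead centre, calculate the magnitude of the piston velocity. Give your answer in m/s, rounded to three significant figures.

0.500

ω = 7.84 rad/s
For an in-line slider-crank, x = r cosθ + √(L² − r² sin²θ), so v = −rω sinθ·[1 + r cosθ/√(L² − r² sin²θ)].
With r = 0.0864 m, L = 0.4141 m, θ = 39.4°: √(L² − r² sin²θ) = 0.41045 m.
v = −0.0864·7.84·0.63473·[1 + 0.0864·0.77273/0.41045] = -0.49989 m/s.
|v| = 0.49989 m/s.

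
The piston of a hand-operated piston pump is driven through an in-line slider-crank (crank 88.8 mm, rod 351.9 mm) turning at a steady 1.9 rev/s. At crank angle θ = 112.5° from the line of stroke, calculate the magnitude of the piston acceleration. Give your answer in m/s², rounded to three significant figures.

7.14

ω = 2π·1.9 = 11.94 rad/s
x(θ) = r cosθ + √(L² − r² sin²θ); with ω constant, a = ω²·d²x/dθ².
d²x/dθ² = −r cosθ − r²(cos2θ)/√u − r⁴ sin²2θ/(4u^{3/2}),  u = L² − r² sin²θ = 0.117103 m².
Substituting r = 0.0888 m, L = 0.3519 m, θ = 112.5°: d²x/dθ² = +0.050082 m.
a = ω²·d²x/dθ² = (11.94)²·(+0.050082) = +7.1376 m/s²;  |a| = 7.1376 m/s².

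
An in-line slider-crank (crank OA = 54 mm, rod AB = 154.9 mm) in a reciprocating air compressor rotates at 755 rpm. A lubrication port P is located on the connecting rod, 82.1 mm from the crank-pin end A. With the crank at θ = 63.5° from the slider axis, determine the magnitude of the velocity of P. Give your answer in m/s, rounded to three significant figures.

ω = 79.06 rad/s.  Crank-pin speed |V_A| = rω = 4.2694 m/s, perpendicular to OA.
Rod angle: sinφ = −(r/L) sinθ ⇒ φ = -18.179°; ω_rod = −rω cosθ/√(L²−r²sin²θ) = -12.944 rad/s.
V_P = V_A + ω_rod × AP, with AP = 0.0821 m along the rod.
Components: V_Px = −rω sinθ − a·ω_rod·sinφ = -4.1524 m/s;  V_Py = rω cosθ + a·ω_rod·cosφ = +0.89532 m/s.
|V_P| = √(V_Px² + V_Py²) = 4.2478 m/s.

4.25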